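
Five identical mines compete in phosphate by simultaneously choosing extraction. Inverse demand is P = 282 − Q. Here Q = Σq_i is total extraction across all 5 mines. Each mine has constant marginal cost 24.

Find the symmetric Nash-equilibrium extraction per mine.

A representative mine's profit is π_i = q_i(282 − Q) − 24q_i, with Q = q_i + Σ_{j≠i} q_j.
First-order condition: 258 − 2q_i − Σ_{j≠i} q_j = 0.
With identical mines, set every q_j = q: then 258 − 2q − 4q = 0, i.e. q = 258/6 = 43.

43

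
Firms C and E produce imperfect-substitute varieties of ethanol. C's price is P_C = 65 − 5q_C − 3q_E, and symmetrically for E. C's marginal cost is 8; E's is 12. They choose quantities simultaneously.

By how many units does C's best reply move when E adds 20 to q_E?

Firm C's profit: π = q_C(65 − 5q_C − 3q_E) − 8q_C.
∂π/∂q_C = 57 − 10q_C − 3q_E = 0 ⇒ q_C = 5.7 − 0.3q_E.
The reaction-function slope is −0.3, so a 20-unit rise in q_E moves q_C by −0.3 × 20 = −6. C's best response falls — the actions are strategic substitutes.

-6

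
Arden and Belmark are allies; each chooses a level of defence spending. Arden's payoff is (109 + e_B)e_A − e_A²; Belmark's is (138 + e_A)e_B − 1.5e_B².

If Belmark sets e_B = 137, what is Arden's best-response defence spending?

Expanding Arden's payoff: 109e_A + e_Be_A − e_A².
∂π/∂e_A = 109 + e_B − 2e_A = 0, so e_A = 54.5 + 0.5e_B.
At e_B = 137: e_A = 54.5 + 0.5·137 = 123.

123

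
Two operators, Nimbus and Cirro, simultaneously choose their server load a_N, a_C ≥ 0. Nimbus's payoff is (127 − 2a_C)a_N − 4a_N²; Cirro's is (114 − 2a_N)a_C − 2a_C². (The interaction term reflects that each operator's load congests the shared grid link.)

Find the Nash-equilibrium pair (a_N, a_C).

10, 23.5

Expanding Nimbus's payoff: 127a_N − 2a_Ca_N − 4a_N².
∂π/∂a_N = 127 − 2a_C − 8a_N = 0, so a_N = 15.875 − 0.25a_C.
Likewise for Cirro: a_C = 28.5 − 0.5a_N.
Plugging a_C into Nimbus's best response: a_N = 15.875 − 0.25(28.5 − 0.5a_N) ⇒ 0.875a_N = 8.75, so a_N = 10.
Then a_C = 28.5 − 0.5·10 = 23.5.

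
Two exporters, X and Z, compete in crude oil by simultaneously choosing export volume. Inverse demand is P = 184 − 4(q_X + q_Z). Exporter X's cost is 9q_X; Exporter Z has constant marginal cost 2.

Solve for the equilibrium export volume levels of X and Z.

Exporter X's profit: π = q_X(184 − 4(q_X + q_Z)) − 9q_X.
∂π/∂q_X = 175 − 8q_X − 4q_Z = 0, so q_X = 21.875 − 0.5q_Z.
By the same steps for Z: q_Z = 22.75 − 0.5q_X.
Solving the two reaction functions simultaneously: (1 − (−0.5)(−0.5))q_X = 21.875 − 0.5·22.75, so 0.75q_X = 10.5 and q_X = 14.
Then q_Z = 22.75 − 0.5·14 = 15.75.

14, 15.75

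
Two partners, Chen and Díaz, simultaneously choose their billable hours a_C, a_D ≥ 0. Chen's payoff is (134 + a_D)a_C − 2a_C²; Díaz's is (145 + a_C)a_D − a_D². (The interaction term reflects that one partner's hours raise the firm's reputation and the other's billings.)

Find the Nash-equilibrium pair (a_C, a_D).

Expanding Chen's payoff: 134a_C + a_Da_C − 2a_C².
∂π/∂a_C = 134 + a_D − 4a_C = 0, so a_C = 33.5 + 0.25a_D.
Likewise for Díaz: a_D = 72.5 + 0.5a_C.
Substituting the second reaction function into the first: a_C = 33.5 + 0.25(72.5 + 0.5a_C), which gives 0.875a_C = 51.625 ⇒ a_C = 59.
Then a_D = 72.5 + 0.5·59 = 102.

59, 102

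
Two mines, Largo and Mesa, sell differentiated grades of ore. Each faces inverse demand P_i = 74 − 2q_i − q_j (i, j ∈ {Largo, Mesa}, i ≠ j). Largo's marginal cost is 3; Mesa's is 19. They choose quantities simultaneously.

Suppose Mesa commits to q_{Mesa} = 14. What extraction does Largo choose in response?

Mine Largo's profit: π = q_{Largo}(74 − 2q_{Largo} − q_{Mesa}) − 3q_{Largo}.
∂π/∂q_{Largo} = 71 − 4q_{Largo} − q_{Mesa} = 0 ⇒ q_{Largo} = 17.75 − 0.25q_{Mesa}.
At q_{Mesa} = 14: q_{Largo} = 17.75 − 0.25·14 = 14.25.

14.25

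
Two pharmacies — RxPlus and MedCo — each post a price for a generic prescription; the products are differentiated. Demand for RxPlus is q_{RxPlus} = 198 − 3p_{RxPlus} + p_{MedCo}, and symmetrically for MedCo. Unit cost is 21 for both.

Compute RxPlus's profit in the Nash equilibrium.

2920.32

RxPlus's profit: π = (p_{RxPlus} − 21)(198 − 3p_{RxPlus} + p_{MedCo}).
∂π/∂p_{RxPlus} = 261 − 6p_{RxPlus} + p_{MedCo} = 0 ⇒ p_{RxPlus} = 43.5 + (1/6)p_{MedCo}.
Setting p_{RxPlus} = p_{MedCo} in the reaction function: p_{RxPlus} = 43.5 + (1/6)p_{RxPlus}, so p_{RxPlus} = 43.5 / (5/6) = 52.2.
q_{RxPlus} = 198 − 3·52.2 + 52.2 = 93.6.
Profit = (52.2 − 21)·93.6 = 2920.32.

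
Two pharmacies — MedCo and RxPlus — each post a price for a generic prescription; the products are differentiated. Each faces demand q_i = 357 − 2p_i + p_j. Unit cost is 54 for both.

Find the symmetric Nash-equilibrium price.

155

MedCo's profit: π = (p_{MedCo} − 54)(357 − 2p_{MedCo} + p_{RxPlus}).
∂π/∂p_{MedCo} = 465 − 4p_{MedCo} + p_{RxPlus} = 0 ⇒ p_{MedCo} = 116.25 + 0.25p_{RxPlus}.
The game is symmetric, so in equilibrium p_{RxPlus} = p_{MedCo}: the reaction function gives 0.75p_{MedCo} = 116.25, hence p_{MedCo} = 155.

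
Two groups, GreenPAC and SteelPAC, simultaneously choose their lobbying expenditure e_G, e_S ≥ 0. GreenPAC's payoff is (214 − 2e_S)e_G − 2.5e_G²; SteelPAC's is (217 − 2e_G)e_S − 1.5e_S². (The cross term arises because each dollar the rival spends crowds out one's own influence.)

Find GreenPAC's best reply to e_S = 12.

38

Expanding GreenPAC's payoff: 214e_G − 2e_Se_G − 2.5e_G².
∂π/∂e_G = 214 − 2e_S − 5e_G = 0, so e_G = 42.8 − 0.4e_S.
At e_S = 12: e_G = 42.8 − 0.4·12 = 38.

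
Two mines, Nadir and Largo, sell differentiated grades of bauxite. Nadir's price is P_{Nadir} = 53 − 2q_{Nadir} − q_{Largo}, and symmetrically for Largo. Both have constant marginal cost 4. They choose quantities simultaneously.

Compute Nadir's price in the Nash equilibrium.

23.6

Mine Nadir's profit: π = q_{Nadir}(53 − 2q_{Nadir} − q_{Largo}) − 4q_{Nadir}.
∂π/∂q_{Nadir} = 49 − 4q_{Nadir} − q_{Largo} = 0 ⇒ q_{Nadir} = 12.25 − 0.25q_{Largo}.
Setting q_{Nadir} = q_{Largo} in the reaction function: q_{Nadir} = 12.25 − 0.25q_{Nadir}, so q_{Nadir} = 12.25 / 1.25 = 9.8.
P_{Nadir} = 53 − 2·9.8 − 9.8 = 23.6.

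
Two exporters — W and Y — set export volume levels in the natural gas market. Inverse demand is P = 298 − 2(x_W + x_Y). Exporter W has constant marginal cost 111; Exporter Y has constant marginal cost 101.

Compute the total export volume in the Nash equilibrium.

64

Exporter W's profit: π = x_W(298 − 2(x_W + x_Y)) − 111x_W.
∂π/∂x_W = 187 − 4x_W − 2x_Y = 0, so x_W = 46.75 − 0.5x_Y.
By the same steps for Y: x_Y = 49.25 − 0.5x_W.
Plugging x_Y into W's best response: x_W = 46.75 − 0.5(49.25 − 0.5x_W) ⇒ 0.75x_W = 22.125, so x_W = 29.5.
Then x_Y = 49.25 − 0.5·29.5 = 34.5.
Total export volume: 29.5 + 34.5 = 64.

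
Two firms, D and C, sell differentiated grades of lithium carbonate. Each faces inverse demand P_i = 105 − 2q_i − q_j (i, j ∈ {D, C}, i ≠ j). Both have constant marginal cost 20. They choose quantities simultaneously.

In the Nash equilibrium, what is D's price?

54

Firm D's profit: π = q_D(105 − 2q_D − q_C) − 20q_D.
∂π/∂q_D = 85 − 4q_D − q_C = 0 ⇒ q_D = 21.25 − 0.25q_C.
The game is symmetric, so in equilibrium q_C = q_D: the reaction function gives 1.25q_D = 21.25, hence q_D = 17.
P_D = 105 − 2·17 − 17 = 54.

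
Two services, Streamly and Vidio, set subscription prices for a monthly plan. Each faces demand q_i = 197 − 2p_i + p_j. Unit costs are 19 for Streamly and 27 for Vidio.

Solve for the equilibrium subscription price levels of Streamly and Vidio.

79.4, 82.6

Streamly's profit: π = (p_{Streamly} − 19)(197 − 2p_{Streamly} + p_{Vidio}).
∂π/∂p_{Streamly} = 235 − 4p_{Streamly} + p_{Vidio} = 0 ⇒ p_{Streamly} = 58.75 + 0.25p_{Vidio}.
Similarly p_{Vidio} = 62.75 + 0.25p_{Streamly}.
Plugging p_{Vidio} into Streamly's best response: p_{Streamly} = 58.75 + 0.25(62.75 + 0.25p_{Streamly}) ⇒ 0.9375p_{Streamly} = 74.4375, so p_{Streamly} = 79.4.
Then p_{Vidio} = 62.75 + 0.25·79.4 = 82.6.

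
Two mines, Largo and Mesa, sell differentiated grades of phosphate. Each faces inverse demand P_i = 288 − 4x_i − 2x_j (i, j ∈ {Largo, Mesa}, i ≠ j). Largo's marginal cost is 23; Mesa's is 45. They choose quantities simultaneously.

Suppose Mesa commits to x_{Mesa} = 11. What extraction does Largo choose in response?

Mine Largo's profit: π = x_{Largo}(288 − 4x_{Largo} − 2x_{Mesa}) − 23x_{Largo}.
∂π/∂x_{Largo} = 265 − 8x_{Largo} − 2x_{Mesa} = 0 ⇒ x_{Largo} = 33.125 − 0.25x_{Mesa}.
At x_{Mesa} = 11: x_{Largo} = 33.125 − 0.25·11 = 30.375.

30.375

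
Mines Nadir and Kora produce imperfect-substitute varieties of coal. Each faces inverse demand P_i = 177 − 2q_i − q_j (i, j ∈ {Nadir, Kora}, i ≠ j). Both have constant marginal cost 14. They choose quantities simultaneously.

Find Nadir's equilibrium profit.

2125.52

Mine Nadir's profit: π = q_{Nadir}(177 − 2q_{Nadir} − q_{Kora}) − 14q_{Nadir}.
∂π/∂q_{Nadir} = 163 − 4q_{Nadir} − q_{Kora} = 0 ⇒ q_{Nadir} = 40.75 − 0.25q_{Kora}.
By symmetry q_{Kora} = q_{Nadir}; substituting into the reaction function, 1.25q_{Nadir} = 40.75 and q_{Nadir} = 32.6.
P_{Nadir} = 177 − 2·32.6 − 32.6 = 79.2.
Profit = (79.2 − 14)·32.6 = 2125.52.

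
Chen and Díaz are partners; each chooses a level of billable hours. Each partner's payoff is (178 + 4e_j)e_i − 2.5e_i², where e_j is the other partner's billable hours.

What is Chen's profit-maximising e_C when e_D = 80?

Chen's payoff is (178 + 4e_D)e_C − 2.5e_C².
∂π/∂e_C = 178 + 4e_D − 5e_C = 0, so e_C = 35.6 + 0.8e_D.
At e_D = 80: e_C = 35.6 + 0.8·80 = 99.6.

99.6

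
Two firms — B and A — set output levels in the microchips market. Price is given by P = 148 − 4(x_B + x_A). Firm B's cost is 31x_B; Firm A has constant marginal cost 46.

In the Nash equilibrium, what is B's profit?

Firm B's profit: π = x_B(148 − 4(x_B + x_A)) − 31x_B.
∂π/∂x_B = 117 − 8x_B − 4x_A = 0, so x_B = 14.625 − 0.5x_A.
By the same steps for A: x_A = 12.75 − 0.5x_B.
Solving the two reaction functions simultaneously: (1 − (−0.5)(−0.5))x_B = 14.625 − 0.5·12.75, so 0.75x_B = 8.25 and x_B = 11.
Then x_A = 12.75 − 0.5·11 = 7.25.
Price P = 148 − 4·18.25 = 75.
B's profit: (75 − 31)·11 = 484.

484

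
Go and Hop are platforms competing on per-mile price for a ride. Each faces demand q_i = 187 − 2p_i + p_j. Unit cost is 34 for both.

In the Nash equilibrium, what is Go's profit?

Go's profit: π = (p_{Go} − 34)(187 − 2p_{Go} + p_{Hop}).
∂π/∂p_{Go} = 255 − 4p_{Go} + p_{Hop} = 0 ⇒ p_{Go} = 63.75 + 0.25p_{Hop}.
Setting p_{Go} = p_{Hop} in the reaction function: p_{Go} = 63.75 + 0.25p_{Go}, so p_{Go} = 63.75 / 0.75 = 85.
q_{Go} = 187 − 2·85 + 85 = 102.
Profit = (85 − 34)·102 = 5202.

5202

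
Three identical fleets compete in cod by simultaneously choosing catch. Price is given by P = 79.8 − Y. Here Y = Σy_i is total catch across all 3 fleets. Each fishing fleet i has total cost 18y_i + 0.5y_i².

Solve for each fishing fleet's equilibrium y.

12.36

A representative fishing fleet's profit is π_i = y_i(79.8 − Y) − 18y_i − 0.5y_i², with Y = y_i + Σ_{j≠i} y_j.
First-order condition: 61.8 − 3y_i − Σ_{j≠i} y_j = 0.
In a symmetric equilibrium every fishing fleet chooses the same y, so Σ_{j≠i} y_j = 2y. The condition becomes 61.8 − 5y = 0, giving y = 61.8/5 = 12.36.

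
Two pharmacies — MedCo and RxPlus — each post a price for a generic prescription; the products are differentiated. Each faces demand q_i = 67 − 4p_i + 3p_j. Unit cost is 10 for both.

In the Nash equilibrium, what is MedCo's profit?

MedCo's profit: π = (p_{MedCo} − 10)(67 − 4p_{MedCo} + 3p_{RxPlus}).
∂π/∂p_{MedCo} = 107 − 8p_{MedCo} + 3p_{RxPlus} = 0 ⇒ p_{MedCo} = 13.375 + 0.375p_{RxPlus}.
The game is symmetric, so in equilibrium p_{RxPlus} = p_{MedCo}: the reaction function gives 0.625p_{MedCo} = 13.375, hence p_{MedCo} = 21.4.
q_{MedCo} = 67 − 4·21.4 + 3·21.4 = 45.6.
Profit = (21.4 − 10)·45.6 = 519.84.

519.84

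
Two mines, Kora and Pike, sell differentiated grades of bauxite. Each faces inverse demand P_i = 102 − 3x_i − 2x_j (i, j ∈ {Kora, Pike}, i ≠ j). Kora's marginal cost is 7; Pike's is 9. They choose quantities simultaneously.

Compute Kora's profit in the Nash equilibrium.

432

Mine Kora's profit: π = x_{Kora}(102 − 3x_{Kora} − 2x_{Pike}) − 7x_{Kora}.
∂π/∂x_{Kora} = 95 − 6x_{Kora} − 2x_{Pike} = 0 ⇒ x_{Kora} = 95/6 − (1/3)x_{Pike}.
Similarly x_{Pike} = 15.5 − (1/3)x_{Kora}.
Solving the two reaction functions simultaneously: (1 − (−1/3)(−1/3))x_{Kora} = 95/6 − (1/3)·15.5, so (8/9)x_{Kora} = 32/3 and x_{Kora} = 12.
Then x_{Pike} = 15.5 − (1/3)·12 = 11.5.
P_{Kora} = 102 − 3·12 − 2·11.5 = 43.
Profit = (43 − 7)·12 = 432.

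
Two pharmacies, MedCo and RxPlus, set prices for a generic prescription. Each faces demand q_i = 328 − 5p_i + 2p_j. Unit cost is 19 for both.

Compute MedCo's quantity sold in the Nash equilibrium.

MedCo's profit: π = (p_{MedCo} − 19)(328 − 5p_{MedCo} + 2p_{RxPlus}).
∂π/∂p_{MedCo} = 423 − 10p_{MedCo} + 2p_{RxPlus} = 0 ⇒ p_{MedCo} = 42.3 + 0.2p_{RxPlus}.
The game is symmetric, so in equilibrium p_{RxPlus} = p_{MedCo}: the reaction function gives 0.8p_{MedCo} = 42.3, hence p_{MedCo} = 52.875.
q_{MedCo} = 328 − 5·52.875 + 2·52.875 = 169.375.

169.375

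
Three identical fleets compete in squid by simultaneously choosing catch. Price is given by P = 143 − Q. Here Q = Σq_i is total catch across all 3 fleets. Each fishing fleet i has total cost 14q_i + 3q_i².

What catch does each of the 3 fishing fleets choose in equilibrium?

A representative fishing fleet's profit is π_i = q_i(143 − Q) − 14q_i − 3q_i², with Q = q_i + Σ_{j≠i} q_j.
First-order condition: 129 − 8q_i − Σ_{j≠i} q_j = 0.
With identical fishing fleets, set every q_j = q: then 129 − 8q − 2q = 0, i.e. q = 129/10 = 12.9.

12.9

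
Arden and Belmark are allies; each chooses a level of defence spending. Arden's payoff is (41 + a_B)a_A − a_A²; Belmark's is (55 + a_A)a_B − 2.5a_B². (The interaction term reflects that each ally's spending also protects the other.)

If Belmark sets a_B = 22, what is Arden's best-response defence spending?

Expanding Arden's payoff: 41a_A + a_Ba_A − a_A².
∂π/∂a_A = 41 + a_B − 2a_A = 0, so a_A = 20.5 + 0.5a_B.
At a_B = 22: a_A = 20.5 + 0.5·22 = 31.5.

31.5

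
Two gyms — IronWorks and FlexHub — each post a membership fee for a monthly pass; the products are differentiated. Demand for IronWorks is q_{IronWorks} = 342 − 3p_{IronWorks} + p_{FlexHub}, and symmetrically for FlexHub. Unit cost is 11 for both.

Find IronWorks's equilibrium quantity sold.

IronWorks's profit: π = (p_{IronWorks} − 11)(342 − 3p_{IronWorks} + p_{FlexHub}).
∂π/∂p_{IronWorks} = 375 − 6p_{IronWorks} + p_{FlexHub} = 0 ⇒ p_{IronWorks} = 62.5 + (1/6)p_{FlexHub}.
Setting p_{IronWorks} = p_{FlexHub} in the reaction function: p_{IronWorks} = 62.5 + (1/6)p_{IronWorks}, so p_{IronWorks} = 62.5 / (5/6) = 75.
q_{IronWorks} = 342 − 3·75 + 75 = 192.

192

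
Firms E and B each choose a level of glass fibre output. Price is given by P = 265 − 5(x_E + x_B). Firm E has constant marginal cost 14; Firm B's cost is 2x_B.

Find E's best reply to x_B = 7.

21.6

Firm E's profit: π = x_E(265 − 5(x_E + x_B)) − 14x_E.
∂π/∂x_E = 251 − 10x_E − 5x_B = 0, so x_E = 25.1 − 0.5x_B.
At x_B = 7: x_E = 25.1 − 0.5·7 = 21.6.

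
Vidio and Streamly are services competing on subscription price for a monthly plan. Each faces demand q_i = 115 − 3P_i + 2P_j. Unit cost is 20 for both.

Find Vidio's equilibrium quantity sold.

71.25

Vidio's profit: π = (P_{Vidio} − 20)(115 − 3P_{Vidio} + 2P_{Streamly}).
∂π/∂P_{Vidio} = 175 − 6P_{Vidio} + 2P_{Streamly} = 0 ⇒ P_{Vidio} = 175/6 + (1/3)P_{Streamly}.
Setting P_{Vidio} = P_{Streamly} in the reaction function: P_{Vidio} = 175/6 + (1/3)P_{Vidio}, so P_{Vidio} = (175/6) / (2/3) = 43.75.
q_{Vidio} = 115 − 3·43.75 + 2·43.75 = 71.25.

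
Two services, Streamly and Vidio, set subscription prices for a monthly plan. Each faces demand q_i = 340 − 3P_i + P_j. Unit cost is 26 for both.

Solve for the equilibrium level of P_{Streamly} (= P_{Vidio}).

Streamly's profit: π = (P_{Streamly} − 26)(340 − 3P_{Streamly} + P_{Vidio}).
∂π/∂P_{Streamly} = 418 − 6P_{Streamly} + P_{Vidio} = 0 ⇒ P_{Streamly} = 209/3 + (1/6)P_{Vidio}.
Setting P_{Streamly} = P_{Vidio} in the reaction function: P_{Streamly} = 209/3 + (1/6)P_{Streamly}, so P_{Streamly} = (209/3) / (5/6) = 83.6.

83.6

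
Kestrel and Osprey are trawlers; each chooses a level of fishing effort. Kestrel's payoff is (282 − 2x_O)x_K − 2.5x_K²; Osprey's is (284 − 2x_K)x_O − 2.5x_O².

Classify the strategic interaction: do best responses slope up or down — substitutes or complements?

Expanding Kestrel's payoff: 282x_K − 2x_Ox_K − 2.5x_K².
∂π/∂x_K = 282 − 2x_O − 5x_K = 0, so x_K = 56.4 − 0.4x_O.
The best-response slope dx_K/dx_O = −0.4 < 0: the reaction function is downward-sloping, so the choices are strategic substitutes.

strategic substitutes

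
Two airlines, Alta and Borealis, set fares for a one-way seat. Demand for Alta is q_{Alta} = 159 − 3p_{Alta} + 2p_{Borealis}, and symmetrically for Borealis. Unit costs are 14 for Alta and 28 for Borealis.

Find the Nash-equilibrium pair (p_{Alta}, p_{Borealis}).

52.875, 58.125

Alta's profit: π = (p_{Alta} − 14)(159 − 3p_{Alta} + 2p_{Borealis}).
∂π/∂p_{Alta} = 201 − 6p_{Alta} + 2p_{Borealis} = 0 ⇒ p_{Alta} = 33.5 + (1/3)p_{Borealis}.
Similarly p_{Borealis} = 40.5 + (1/3)p_{Alta}.
Solving the two reaction functions simultaneously: (1 − (1/3)(1/3))p_{Alta} = 33.5 + (1/3)·40.5, so (8/9)p_{Alta} = 47 and p_{Alta} = 52.875.
Then p_{Borealis} = 40.5 + (1/3)·52.875 = 58.125.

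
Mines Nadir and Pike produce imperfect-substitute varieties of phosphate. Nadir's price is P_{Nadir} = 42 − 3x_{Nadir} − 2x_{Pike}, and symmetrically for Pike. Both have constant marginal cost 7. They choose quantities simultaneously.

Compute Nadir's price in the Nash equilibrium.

20.125

Mine Nadir's profit: π = x_{Nadir}(42 − 3x_{Nadir} − 2x_{Pike}) − 7x_{Nadir}.
∂π/∂x_{Nadir} = 35 − 6x_{Nadir} − 2x_{Pike} = 0 ⇒ x_{Nadir} = 35/6 − (1/3)x_{Pike}.
Setting x_{Nadir} = x_{Pike} in the reaction function: x_{Nadir} = 35/6 − (1/3)x_{Nadir}, so x_{Nadir} = (35/6) / (4/3) = 4.375.
P_{Nadir} = 42 − 3·4.375 − 2·4.375 = 20.125.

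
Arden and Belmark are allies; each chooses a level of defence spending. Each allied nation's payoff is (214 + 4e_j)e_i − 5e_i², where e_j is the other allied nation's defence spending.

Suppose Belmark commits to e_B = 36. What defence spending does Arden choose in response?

Arden's payoff is (214 + 4e_B)e_A − 5e_A².
∂π/∂e_A = 214 + 4e_B − 10e_A = 0, so e_A = 21.4 + 0.4e_B.
At e_B = 36: e_A = 21.4 + 0.4·36 = 35.8.

35.8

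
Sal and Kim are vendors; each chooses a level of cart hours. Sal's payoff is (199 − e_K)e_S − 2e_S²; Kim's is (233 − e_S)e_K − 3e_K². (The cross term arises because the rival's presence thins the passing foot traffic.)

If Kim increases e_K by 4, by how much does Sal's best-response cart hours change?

-1

Expanding Sal's payoff: 199e_S − e_Ke_S − 2e_S².
∂π/∂e_S = 199 − e_K − 4e_S = 0, so e_S = 49.75 − 0.25e_K.
The reaction-function slope is −0.25, so a 4-unit rise in e_K moves e_S by −0.25 × 4 = −1. Sal's best response falls — the actions are strategic substitutes.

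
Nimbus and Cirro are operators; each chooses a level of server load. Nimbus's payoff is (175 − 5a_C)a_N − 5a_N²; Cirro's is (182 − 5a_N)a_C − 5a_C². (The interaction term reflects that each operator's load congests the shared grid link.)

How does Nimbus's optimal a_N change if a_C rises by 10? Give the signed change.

Expanding Nimbus's payoff: 175a_N − 5a_Ca_N − 5a_N².
∂π/∂a_N = 175 − 5a_C − 10a_N = 0, so a_N = 17.5 − 0.5a_C.
The reaction-function slope is −0.5, so a 10-unit rise in a_C moves a_N by −0.5 × 10 = −5. Nimbus's best response falls — the actions are strategic substitutes.

-5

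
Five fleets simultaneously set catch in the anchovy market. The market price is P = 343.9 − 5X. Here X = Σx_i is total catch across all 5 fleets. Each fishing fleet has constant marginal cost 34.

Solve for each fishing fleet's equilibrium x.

A representative fishing fleet's profit is π_i = x_i(343.9 − 5X) − 34x_i, with X = x_i + Σ_{j≠i} x_j.
First-order condition: 309.9 − 10x_i − 5Σ_{j≠i} x_j = 0.
Imposing symmetry (x_j = x for all j) turns Σ_{j≠i} x_j into 4x, so 309.9 = 30x and x = 10.33.

10.33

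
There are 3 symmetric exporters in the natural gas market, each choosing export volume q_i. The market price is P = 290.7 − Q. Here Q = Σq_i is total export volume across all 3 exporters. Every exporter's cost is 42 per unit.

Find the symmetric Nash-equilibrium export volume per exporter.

62.175

A representative exporter's profit is π_i = q_i(290.7 − Q) − 42q_i, with Q = q_i + Σ_{j≠i} q_j.
First-order condition: 248.7 − 2q_i − Σ_{j≠i} q_j = 0.
In a symmetric equilibrium every exporter chooses the same q, so Σ_{j≠i} q_j = 2q. The condition becomes 248.7 − 4q = 0, giving q = 248.7/4 = 62.175.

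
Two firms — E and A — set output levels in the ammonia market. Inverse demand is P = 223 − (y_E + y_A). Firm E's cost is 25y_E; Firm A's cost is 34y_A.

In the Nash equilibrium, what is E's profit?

4761

Firm E's profit: π = y_E(223 − (y_E + y_A)) − 25y_E.
∂π/∂y_E = 198 − 2y_E − y_A = 0, so y_E = 99 − 0.5y_A.
By the same steps for A: y_A = 94.5 − 0.5y_E.
Substituting the second reaction function into the first: y_E = 99 − 0.5(94.5 − 0.5y_E), which gives 0.75y_E = 51.75 ⇒ y_E = 69.
Then y_A = 94.5 − 0.5·69 = 60.
Price P = 223 − 129 = 94.
E's profit: (94 − 25)·69 = 4761.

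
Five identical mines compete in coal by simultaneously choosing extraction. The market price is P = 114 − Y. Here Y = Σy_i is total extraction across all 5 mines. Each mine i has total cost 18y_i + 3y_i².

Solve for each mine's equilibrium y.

A representative mine's profit is π_i = y_i(114 − Y) − 18y_i − 3y_i², with Y = y_i + Σ_{j≠i} y_j.
First-order condition: 96 − 8y_i − Σ_{j≠i} y_j = 0.
In a symmetric equilibrium every mine chooses the same y, so Σ_{j≠i} y_j = 4y. The condition becomes 96 − 12y = 0, giving y = 96/12 = 8.

8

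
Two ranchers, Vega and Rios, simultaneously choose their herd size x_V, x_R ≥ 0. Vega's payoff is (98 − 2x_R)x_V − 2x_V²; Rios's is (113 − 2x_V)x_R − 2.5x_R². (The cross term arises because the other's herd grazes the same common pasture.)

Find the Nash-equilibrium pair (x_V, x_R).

Expanding Vega's payoff: 98x_V − 2x_Rx_V − 2x_V².
∂π/∂x_V = 98 − 2x_R − 4x_V = 0, so x_V = 24.5 − 0.5x_R.
Likewise for Rios: x_R = 22.6 − 0.4x_V.
Solving the two reaction functions simultaneously: (1 − (−0.5)(−0.4))x_V = 24.5 − 0.5·22.6, so 0.8x_V = 13.2 and x_V = 16.5.
Then x_R = 22.6 − 0.4·16.5 = 16.

16.5, 16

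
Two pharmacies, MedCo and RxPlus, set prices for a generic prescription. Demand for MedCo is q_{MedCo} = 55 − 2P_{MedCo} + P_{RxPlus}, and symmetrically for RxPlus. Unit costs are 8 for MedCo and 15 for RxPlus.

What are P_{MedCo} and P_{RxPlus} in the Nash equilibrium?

24.6, 27.4

MedCo's profit: π = (P_{MedCo} − 8)(55 − 2P_{MedCo} + P_{RxPlus}).
∂π/∂P_{MedCo} = 71 − 4P_{MedCo} + P_{RxPlus} = 0 ⇒ P_{MedCo} = 17.75 + 0.25P_{RxPlus}.
Similarly P_{RxPlus} = 21.25 + 0.25P_{MedCo}.
Solving the two reaction functions simultaneously: (1 − (0.25)(0.25))P_{MedCo} = 17.75 + 0.25·21.25, so 0.9375P_{MedCo} = 23.0625 and P_{MedCo} = 24.6.
Then P_{RxPlus} = 21.25 + 0.25·24.6 = 27.4.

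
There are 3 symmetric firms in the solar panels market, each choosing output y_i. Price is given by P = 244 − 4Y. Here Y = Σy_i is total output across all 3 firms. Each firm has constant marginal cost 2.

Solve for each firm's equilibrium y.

15.125

A representative firm's profit is π_i = y_i(244 − 4Y) − 2y_i, with Y = y_i + Σ_{j≠i} y_j.
First-order condition: 242 − 8y_i − 4Σ_{j≠i} y_j = 0.
With identical firms, set every y_j = y: then 242 − 8y − 8y = 0, i.e. y = 242/16 = 15.125.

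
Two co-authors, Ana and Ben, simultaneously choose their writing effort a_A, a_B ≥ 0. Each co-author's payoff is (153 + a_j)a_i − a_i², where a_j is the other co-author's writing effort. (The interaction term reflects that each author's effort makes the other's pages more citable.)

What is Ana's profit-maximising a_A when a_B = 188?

Ana's payoff is (153 + a_B)a_A − a_A².
∂π/∂a_A = 153 + a_B − 2a_A = 0, so a_A = 76.5 + 0.5a_B.
At a_B = 188: a_A = 76.5 + 0.5·188 = 170.5.

170.5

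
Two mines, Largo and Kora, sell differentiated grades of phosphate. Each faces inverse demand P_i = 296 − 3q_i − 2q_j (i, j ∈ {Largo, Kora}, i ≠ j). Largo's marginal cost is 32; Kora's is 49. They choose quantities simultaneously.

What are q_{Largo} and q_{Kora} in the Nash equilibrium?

Mine Largo's profit: π = q_{Largo}(296 − 3q_{Largo} − 2q_{Kora}) − 32q_{Largo}.
∂π/∂q_{Largo} = 264 − 6q_{Largo} − 2q_{Kora} = 0 ⇒ q_{Largo} = 44 − (1/3)q_{Kora}.
Similarly q_{Kora} = 247/6 − (1/3)q_{Largo}.
Solving the two reaction functions simultaneously: (1 − (−1/3)(−1/3))q_{Largo} = 44 − (1/3)·(247/6), so (8/9)q_{Largo} = 545/18 and q_{Largo} = 34.0625.
Then q_{Kora} = 247/6 − (1/3)·34.0625 = 29.8125.

34.0625, 29.8125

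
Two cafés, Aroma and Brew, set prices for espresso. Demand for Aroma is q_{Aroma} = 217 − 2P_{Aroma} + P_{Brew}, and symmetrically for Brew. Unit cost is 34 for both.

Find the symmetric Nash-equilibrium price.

95

Aroma's profit: π = (P_{Aroma} − 34)(217 − 2P_{Aroma} + P_{Brew}).
∂π/∂P_{Aroma} = 285 − 4P_{Aroma} + P_{Brew} = 0 ⇒ P_{Aroma} = 71.25 + 0.25P_{Brew}.
By symmetry P_{Brew} = P_{Aroma}; substituting into the reaction function, 0.75P_{Aroma} = 71.25 and P_{Aroma} = 95.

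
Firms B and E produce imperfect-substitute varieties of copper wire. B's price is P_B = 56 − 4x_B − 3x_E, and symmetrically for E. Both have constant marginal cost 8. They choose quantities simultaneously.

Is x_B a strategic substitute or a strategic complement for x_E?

strategic substitutes

Firm B's profit: π = x_B(56 − 4x_B − 3x_E) − 8x_B.
∂π/∂x_B = 48 − 8x_B − 3x_E = 0 ⇒ x_B = 6 − 0.375x_E.
The best-response slope dx_B/dx_E = −0.375 < 0: the reaction function is downward-sloping, so the choices are strategic substitutes.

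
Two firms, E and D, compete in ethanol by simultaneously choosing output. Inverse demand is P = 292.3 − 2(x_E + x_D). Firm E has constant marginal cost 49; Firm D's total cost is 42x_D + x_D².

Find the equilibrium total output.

Firm E's profit: π = x_E(292.3 − 2(x_E + x_D)) − 49x_E.
∂π/∂x_E = 243.3 − 4x_E − 2x_D = 0, so x_E = 60.825 − 0.5x_D.
For D: ∂π/∂x_D = 250.3 − 6x_D − 2x_E = 0 ⇒ x_D = 2503/60 − (1/3)x_E.
Substituting the second reaction function into the first: x_E = 60.825 − 0.5(2503/60 − (1/3)x_E), which gives (5/6)x_E = 1199/30 ⇒ x_E = 47.96.
Then x_D = 2503/60 − (1/3)·47.96 = 25.73.
Total output: 47.96 + 25.73 = 73.69.

73.69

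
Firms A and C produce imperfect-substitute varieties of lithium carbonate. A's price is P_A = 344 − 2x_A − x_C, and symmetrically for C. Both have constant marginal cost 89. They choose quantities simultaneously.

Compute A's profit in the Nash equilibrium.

Firm A's profit: π = x_A(344 − 2x_A − x_C) − 89x_A.
∂π/∂x_A = 255 − 4x_A − x_C = 0 ⇒ x_A = 63.75 − 0.25x_C.
By symmetry x_C = x_A; substituting into the reaction function, 1.25x_A = 63.75 and x_A = 51.
P_A = 344 − 2·51 − 51 = 191.
Profit = (191 − 89)·51 = 5202.

5202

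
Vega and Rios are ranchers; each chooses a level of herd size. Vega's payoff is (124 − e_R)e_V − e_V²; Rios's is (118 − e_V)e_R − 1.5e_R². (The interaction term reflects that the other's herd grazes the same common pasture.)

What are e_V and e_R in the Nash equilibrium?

Expanding Vega's payoff: 124e_V − e_Re_V − e_V².
∂π/∂e_V = 124 − e_R − 2e_V = 0, so e_V = 62 − 0.5e_R.
Likewise for Rios: e_R = 118/3 − (1/3)e_V.
Plugging e_R into Vega's best response: e_V = 62 − 0.5(118/3 − (1/3)e_V) ⇒ (5/6)e_V = 127/3, so e_V = 50.8.
Then e_R = 118/3 − (1/3)·50.8 = 22.4.

50.8, 22.4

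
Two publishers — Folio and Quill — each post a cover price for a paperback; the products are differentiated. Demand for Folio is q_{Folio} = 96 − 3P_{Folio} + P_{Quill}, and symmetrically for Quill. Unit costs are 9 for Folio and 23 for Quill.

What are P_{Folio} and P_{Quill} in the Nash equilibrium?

Folio's profit: π = (P_{Folio} − 9)(96 − 3P_{Folio} + P_{Quill}).
∂π/∂P_{Folio} = 123 − 6P_{Folio} + P_{Quill} = 0 ⇒ P_{Folio} = 20.5 + (1/6)P_{Quill}.
Similarly P_{Quill} = 27.5 + (1/6)P_{Folio}.
Plugging P_{Quill} into Folio's best response: P_{Folio} = 20.5 + (1/6)(27.5 + (1/6)P_{Folio}) ⇒ (35/36)P_{Folio} = 301/12, so P_{Folio} = 25.8.
Then P_{Quill} = 27.5 + (1/6)·25.8 = 31.8.

25.8, 31.8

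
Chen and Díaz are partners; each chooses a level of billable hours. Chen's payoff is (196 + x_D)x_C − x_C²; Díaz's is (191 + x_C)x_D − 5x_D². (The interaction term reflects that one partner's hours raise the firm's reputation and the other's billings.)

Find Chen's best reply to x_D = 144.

170

Expanding Chen's payoff: 196x_C + x_Dx_C − x_C².
∂π/∂x_C = 196 + x_D − 2x_C = 0, so x_C = 98 + 0.5x_D.
At x_D = 144: x_C = 98 + 0.5·144 = 170.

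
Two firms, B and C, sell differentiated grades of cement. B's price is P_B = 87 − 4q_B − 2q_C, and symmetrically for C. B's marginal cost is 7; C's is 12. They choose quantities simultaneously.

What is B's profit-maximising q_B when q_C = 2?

9.5

Firm B's profit: π = q_B(87 − 4q_B − 2q_C) − 7q_B.
∂π/∂q_B = 80 − 8q_B − 2q_C = 0 ⇒ q_B = 10 − 0.25q_C.
At q_C = 2: q_B = 10 − 0.25·2 = 9.5.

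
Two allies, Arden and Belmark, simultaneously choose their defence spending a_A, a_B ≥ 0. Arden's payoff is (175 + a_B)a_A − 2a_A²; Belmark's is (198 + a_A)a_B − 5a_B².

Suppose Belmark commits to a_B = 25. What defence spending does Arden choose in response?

50

Expanding Arden's payoff: 175a_A + a_Ba_A − 2a_A².
∂π/∂a_A = 175 + a_B − 4a_A = 0, so a_A = 43.75 + 0.25a_B.
At a_B = 25: a_A = 43.75 + 0.25·25 = 50.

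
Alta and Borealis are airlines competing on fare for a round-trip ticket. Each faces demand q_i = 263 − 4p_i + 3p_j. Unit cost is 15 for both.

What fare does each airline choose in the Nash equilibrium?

64.6

Alta's profit: π = (p_{Alta} − 15)(263 − 4p_{Alta} + 3p_{Borealis}).
∂π/∂p_{Alta} = 323 − 8p_{Alta} + 3p_{Borealis} = 0 ⇒ p_{Alta} = 40.375 + 0.375p_{Borealis}.
The game is symmetric, so in equilibrium p_{Borealis} = p_{Alta}: the reaction function gives 0.625p_{Alta} = 40.375, hence p_{Alta} = 64.6.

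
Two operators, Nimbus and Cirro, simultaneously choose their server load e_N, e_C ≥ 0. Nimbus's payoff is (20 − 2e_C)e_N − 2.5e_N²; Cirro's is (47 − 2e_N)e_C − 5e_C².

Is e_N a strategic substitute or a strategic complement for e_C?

strategic substitutes

Expanding Nimbus's payoff: 20e_N − 2e_Ce_N − 2.5e_N².
∂π/∂e_N = 20 − 2e_C − 5e_N = 0, so e_N = 4 − 0.4e_C.
The best-response slope de_N/de_C = −0.4 < 0: the reaction function is downward-sloping, so the choices are strategic substitutes.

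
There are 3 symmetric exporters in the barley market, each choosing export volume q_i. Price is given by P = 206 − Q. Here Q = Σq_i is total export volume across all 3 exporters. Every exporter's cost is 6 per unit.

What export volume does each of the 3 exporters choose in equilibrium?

A representative exporter's profit is π_i = q_i(206 − Q) − 6q_i, with Q = q_i + Σ_{j≠i} q_j.
First-order condition: 200 − 2q_i − Σ_{j≠i} q_j = 0.
Imposing symmetry (q_j = q for all j) turns Σ_{j≠i} q_j into 2q, so 200 = 4q and q = 50.

50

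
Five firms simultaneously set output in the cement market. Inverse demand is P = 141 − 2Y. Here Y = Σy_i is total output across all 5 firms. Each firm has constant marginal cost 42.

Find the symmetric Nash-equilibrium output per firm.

8.25

A representative firm's profit is π_i = y_i(141 − 2Y) − 42y_i, with Y = y_i + Σ_{j≠i} y_j.
First-order condition: 99 − 4y_i − 2Σ_{j≠i} y_j = 0.
With identical firms, set every y_j = y: then 99 − 4y − 8y = 0, i.e. y = 99/12 = 8.25.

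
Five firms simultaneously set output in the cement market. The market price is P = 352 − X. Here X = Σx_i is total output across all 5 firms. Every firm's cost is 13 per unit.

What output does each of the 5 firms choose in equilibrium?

56.5

A representative firm's profit is π_i = x_i(352 − X) − 13x_i, with X = x_i + Σ_{j≠i} x_j.
First-order condition: 339 − 2x_i − Σ_{j≠i} x_j = 0.
With identical firms, set every x_j = x: then 339 − 2x − 4x = 0, i.e. x = 339/6 = 56.5.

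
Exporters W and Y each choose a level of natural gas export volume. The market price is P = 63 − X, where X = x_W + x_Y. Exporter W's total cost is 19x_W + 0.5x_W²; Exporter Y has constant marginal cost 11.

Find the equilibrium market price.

33.4

Exporter W's profit: π = x_W(63 − (x_W + x_Y)) − 19x_W − 0.5x_W².
∂π/∂x_W = 44 − 3x_W − x_Y = 0, so x_W = 44/3 − (1/3)x_Y.
For Y: ∂π/∂x_Y = 52 − 2x_Y − x_W = 0 ⇒ x_Y = 26 − 0.5x_W.
Plugging x_Y into W's best response: x_W = 44/3 − (1/3)(26 − 0.5x_W) ⇒ (5/6)x_W = 6, so x_W = 7.2.
Then x_Y = 26 − 0.5·7.2 = 22.4.
Equilibrium price: P = 63 − 29.6 = 33.4.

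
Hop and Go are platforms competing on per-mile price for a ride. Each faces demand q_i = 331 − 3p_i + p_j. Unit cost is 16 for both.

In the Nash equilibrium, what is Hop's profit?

Hop's profit: π = (p_{Hop} − 16)(331 − 3p_{Hop} + p_{Go}).
∂π/∂p_{Hop} = 379 − 6p_{Hop} + p_{Go} = 0 ⇒ p_{Hop} = 379/6 + (1/6)p_{Go}.
By symmetry p_{Go} = p_{Hop}; substituting into the reaction function, (5/6)p_{Hop} = 379/6 and p_{Hop} = 75.8.
q_{Hop} = 331 − 3·75.8 + 75.8 = 179.4.
Profit = (75.8 − 16)·179.4 = 10728.12.

10728.12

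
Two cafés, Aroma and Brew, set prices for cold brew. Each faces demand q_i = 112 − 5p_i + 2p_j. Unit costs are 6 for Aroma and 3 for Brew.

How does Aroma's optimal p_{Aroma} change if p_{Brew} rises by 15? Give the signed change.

Aroma's profit: π = (p_{Aroma} − 6)(112 − 5p_{Aroma} + 2p_{Brew}).
∂π/∂p_{Aroma} = 142 − 10p_{Aroma} + 2p_{Brew} = 0 ⇒ p_{Aroma} = 14.2 + 0.2p_{Brew}.
The reaction-function slope is 0.2, so a 15-unit rise in p_{Brew} moves p_{Aroma} by 0.2 × 15 = 3. Aroma's best response rises — the actions are strategic complements.

3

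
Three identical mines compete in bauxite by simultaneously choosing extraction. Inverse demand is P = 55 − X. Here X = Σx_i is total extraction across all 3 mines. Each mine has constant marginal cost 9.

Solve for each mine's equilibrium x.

11.5

A representative mine's profit is π_i = x_i(55 − X) − 9x_i, with X = x_i + Σ_{j≠i} x_j.
First-order condition: 46 − 2x_i − Σ_{j≠i} x_j = 0.
With identical mines, set every x_j = x: then 46 − 2x − 2x = 0, i.e. x = 46/4 = 11.5.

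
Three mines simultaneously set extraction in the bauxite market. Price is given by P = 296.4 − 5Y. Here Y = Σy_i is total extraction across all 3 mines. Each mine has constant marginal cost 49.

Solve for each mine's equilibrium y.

12.37

A representative mine's profit is π_i = y_i(296.4 − 5Y) − 49y_i, with Y = y_i + Σ_{j≠i} y_j.
First-order condition: 247.4 − 10y_i − 5Σ_{j≠i} y_j = 0.
With identical mines, set every y_j = y: then 247.4 − 10y − 10y = 0, i.e. y = 247.4/20 = 12.37.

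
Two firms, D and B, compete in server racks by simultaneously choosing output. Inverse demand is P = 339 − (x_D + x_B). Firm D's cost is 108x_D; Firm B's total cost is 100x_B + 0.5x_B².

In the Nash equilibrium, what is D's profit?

8244.64

Firm D's profit: π = x_D(339 − (x_D + x_B)) − 108x_D.
∂π/∂x_D = 231 − 2x_D − x_B = 0, so x_D = 115.5 − 0.5x_B.
For B: ∂π/∂x_B = 239 − 3x_B − x_D = 0 ⇒ x_B = 239/3 − (1/3)x_D.
Solving the two reaction functions simultaneously: (1 − (−0.5)(−1/3))x_D = 115.5 − 0.5·(239/3), so (5/6)x_D = 227/3 and x_D = 90.8.
Then x_B = 239/3 − (1/3)·90.8 = 49.4.
Price P = 339 − 140.2 = 198.8.
D's profit: (198.8 − 108)·90.8 = 8244.64.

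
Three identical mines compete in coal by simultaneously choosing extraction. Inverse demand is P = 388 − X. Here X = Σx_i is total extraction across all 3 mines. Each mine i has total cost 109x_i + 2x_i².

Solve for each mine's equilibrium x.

34.875

A representative mine's profit is π_i = x_i(388 − X) − 109x_i − 2x_i², with X = x_i + Σ_{j≠i} x_j.
First-order condition: 279 − 6x_i − Σ_{j≠i} x_j = 0.
Imposing symmetry (x_j = x for all j) turns Σ_{j≠i} x_j into 2x, so 279 = 8x and x = 34.875.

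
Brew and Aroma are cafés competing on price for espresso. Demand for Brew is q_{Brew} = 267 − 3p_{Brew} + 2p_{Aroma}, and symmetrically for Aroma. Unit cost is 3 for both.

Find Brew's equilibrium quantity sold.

Brew's profit: π = (p_{Brew} − 3)(267 − 3p_{Brew} + 2p_{Aroma}).
∂π/∂p_{Brew} = 276 − 6p_{Brew} + 2p_{Aroma} = 0 ⇒ p_{Brew} = 46 + (1/3)p_{Aroma}.
The game is symmetric, so in equilibrium p_{Aroma} = p_{Brew}: the reaction function gives (2/3)p_{Brew} = 46, hence p_{Brew} = 69.
q_{Brew} = 267 − 3·69 + 2·69 = 198.

198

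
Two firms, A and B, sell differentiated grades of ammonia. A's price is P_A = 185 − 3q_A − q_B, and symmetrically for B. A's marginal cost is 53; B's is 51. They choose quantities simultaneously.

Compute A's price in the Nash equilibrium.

Firm A's profit: π = q_A(185 − 3q_A − q_B) − 53q_A.
∂π/∂q_A = 132 − 6q_A − q_B = 0 ⇒ q_A = 22 − (1/6)q_B.
Similarly q_B = 67/3 − (1/6)q_A.
Plugging q_B into A's best response: q_A = 22 − (1/6)(67/3 − (1/6)q_A) ⇒ (35/36)q_A = 329/18, so q_A = 18.8.
Then q_B = 67/3 − (1/6)·18.8 = 19.2.
P_A = 185 − 3·18.8 − 19.2 = 109.4.

109.4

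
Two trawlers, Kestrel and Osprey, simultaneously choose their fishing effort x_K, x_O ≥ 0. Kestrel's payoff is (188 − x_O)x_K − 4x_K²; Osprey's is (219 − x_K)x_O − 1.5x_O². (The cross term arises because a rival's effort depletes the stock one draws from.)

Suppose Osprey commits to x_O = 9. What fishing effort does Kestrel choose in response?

Expanding Kestrel's payoff: 188x_K − x_Ox_K − 4x_K².
∂π/∂x_K = 188 − x_O − 8x_K = 0, so x_K = 23.5 − 0.125x_O.
At x_O = 9: x_K = 23.5 − 0.125·9 = 22.375.

22.375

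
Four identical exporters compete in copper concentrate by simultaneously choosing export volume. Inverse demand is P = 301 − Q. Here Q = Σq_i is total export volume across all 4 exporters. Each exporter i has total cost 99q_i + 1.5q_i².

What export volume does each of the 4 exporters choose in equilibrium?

A representative exporter's profit is π_i = q_i(301 − Q) − 99q_i − 1.5q_i², with Q = q_i + Σ_{j≠i} q_j.
First-order condition: 202 − 5q_i − Σ_{j≠i} q_j = 0.
With identical exporters, set every q_j = q: then 202 − 5q − 3q = 0, i.e. q = 202/8 = 25.25.

25.25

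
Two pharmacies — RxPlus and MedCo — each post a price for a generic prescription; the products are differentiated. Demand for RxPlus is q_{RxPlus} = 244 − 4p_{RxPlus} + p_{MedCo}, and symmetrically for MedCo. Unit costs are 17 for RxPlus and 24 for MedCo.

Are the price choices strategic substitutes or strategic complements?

strategic complements

RxPlus's profit: π = (p_{RxPlus} − 17)(244 − 4p_{RxPlus} + p_{MedCo}).
∂π/∂p_{RxPlus} = 312 − 8p_{RxPlus} + p_{MedCo} = 0 ⇒ p_{RxPlus} = 39 + 0.125p_{MedCo}.
The best-response slope dp_{RxPlus}/dp_{MedCo} = 0.125 > 0: the reaction function is upward-sloping, so the choices are strategic complements.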